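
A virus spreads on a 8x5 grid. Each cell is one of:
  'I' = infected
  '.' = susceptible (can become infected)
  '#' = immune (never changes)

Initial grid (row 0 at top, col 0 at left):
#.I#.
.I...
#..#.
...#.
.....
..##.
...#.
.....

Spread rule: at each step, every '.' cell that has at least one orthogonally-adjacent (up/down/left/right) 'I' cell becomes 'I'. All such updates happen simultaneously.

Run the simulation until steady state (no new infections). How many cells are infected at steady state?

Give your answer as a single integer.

Step 0 (initial): 2 infected
Step 1: +4 new -> 6 infected
Step 2: +3 new -> 9 infected
Step 3: +4 new -> 13 infected
Step 4: +5 new -> 18 infected
Step 5: +4 new -> 22 infected
Step 6: +4 new -> 26 infected
Step 7: +3 new -> 29 infected
Step 8: +2 new -> 31 infected
Step 9: +1 new -> 32 infected
Step 10: +0 new -> 32 infected

Answer: 32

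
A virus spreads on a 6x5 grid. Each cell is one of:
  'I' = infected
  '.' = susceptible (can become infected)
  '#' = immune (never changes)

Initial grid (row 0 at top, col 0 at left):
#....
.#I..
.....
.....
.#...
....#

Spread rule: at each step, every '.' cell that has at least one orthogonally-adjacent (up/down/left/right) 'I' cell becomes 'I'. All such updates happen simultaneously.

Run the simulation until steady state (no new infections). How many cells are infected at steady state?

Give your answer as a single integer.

Answer: 26

Derivation:
Step 0 (initial): 1 infected
Step 1: +3 new -> 4 infected
Step 2: +6 new -> 10 infected
Step 3: +6 new -> 16 infected
Step 4: +5 new -> 21 infected
Step 5: +4 new -> 25 infected
Step 6: +1 new -> 26 infected
Step 7: +0 new -> 26 infected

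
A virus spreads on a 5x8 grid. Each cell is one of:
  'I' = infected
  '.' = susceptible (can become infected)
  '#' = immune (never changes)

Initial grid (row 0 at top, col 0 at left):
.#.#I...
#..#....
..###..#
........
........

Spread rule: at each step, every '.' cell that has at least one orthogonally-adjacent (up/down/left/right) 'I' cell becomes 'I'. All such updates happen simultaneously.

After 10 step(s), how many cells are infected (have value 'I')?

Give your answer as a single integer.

Step 0 (initial): 1 infected
Step 1: +2 new -> 3 infected
Step 2: +2 new -> 5 infected
Step 3: +3 new -> 8 infected
Step 4: +3 new -> 11 infected
Step 5: +3 new -> 14 infected
Step 6: +4 new -> 18 infected
Step 7: +3 new -> 21 infected
Step 8: +2 new -> 23 infected
Step 9: +3 new -> 26 infected
Step 10: +3 new -> 29 infected

Answer: 29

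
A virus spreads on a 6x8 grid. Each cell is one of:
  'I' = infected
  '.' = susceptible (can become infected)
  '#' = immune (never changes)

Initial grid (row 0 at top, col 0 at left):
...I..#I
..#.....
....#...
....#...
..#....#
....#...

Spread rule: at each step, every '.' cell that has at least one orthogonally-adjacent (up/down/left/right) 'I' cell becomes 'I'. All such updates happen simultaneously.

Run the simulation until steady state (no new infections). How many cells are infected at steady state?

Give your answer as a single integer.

Step 0 (initial): 2 infected
Step 1: +4 new -> 6 infected
Step 2: +6 new -> 12 infected
Step 3: +7 new -> 19 infected
Step 4: +6 new -> 25 infected
Step 5: +6 new -> 31 infected
Step 6: +5 new -> 36 infected
Step 7: +4 new -> 40 infected
Step 8: +1 new -> 41 infected
Step 9: +0 new -> 41 infected

Answer: 41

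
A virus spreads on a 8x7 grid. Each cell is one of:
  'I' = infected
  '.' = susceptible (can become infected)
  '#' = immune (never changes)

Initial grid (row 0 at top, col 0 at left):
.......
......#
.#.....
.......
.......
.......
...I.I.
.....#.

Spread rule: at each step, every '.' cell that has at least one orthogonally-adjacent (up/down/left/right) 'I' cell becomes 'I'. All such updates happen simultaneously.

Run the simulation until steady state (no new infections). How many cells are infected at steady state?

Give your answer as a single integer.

Step 0 (initial): 2 infected
Step 1: +6 new -> 8 infected
Step 2: +9 new -> 17 infected
Step 3: +8 new -> 25 infected
Step 4: +8 new -> 33 infected
Step 5: +7 new -> 40 infected
Step 6: +5 new -> 45 infected
Step 7: +5 new -> 50 infected
Step 8: +2 new -> 52 infected
Step 9: +1 new -> 53 infected
Step 10: +0 new -> 53 infected

Answer: 53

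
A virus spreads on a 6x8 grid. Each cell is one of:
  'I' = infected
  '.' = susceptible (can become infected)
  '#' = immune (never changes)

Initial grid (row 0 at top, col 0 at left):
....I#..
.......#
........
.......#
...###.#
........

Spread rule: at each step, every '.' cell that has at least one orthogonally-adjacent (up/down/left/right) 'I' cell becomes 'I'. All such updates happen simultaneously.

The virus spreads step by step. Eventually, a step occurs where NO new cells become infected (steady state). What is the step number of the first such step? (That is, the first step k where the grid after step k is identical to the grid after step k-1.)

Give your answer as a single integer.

Step 0 (initial): 1 infected
Step 1: +2 new -> 3 infected
Step 2: +4 new -> 7 infected
Step 3: +6 new -> 13 infected
Step 4: +7 new -> 20 infected
Step 5: +6 new -> 26 infected
Step 6: +4 new -> 30 infected
Step 7: +4 new -> 34 infected
Step 8: +5 new -> 39 infected
Step 9: +2 new -> 41 infected
Step 10: +0 new -> 41 infected

Answer: 10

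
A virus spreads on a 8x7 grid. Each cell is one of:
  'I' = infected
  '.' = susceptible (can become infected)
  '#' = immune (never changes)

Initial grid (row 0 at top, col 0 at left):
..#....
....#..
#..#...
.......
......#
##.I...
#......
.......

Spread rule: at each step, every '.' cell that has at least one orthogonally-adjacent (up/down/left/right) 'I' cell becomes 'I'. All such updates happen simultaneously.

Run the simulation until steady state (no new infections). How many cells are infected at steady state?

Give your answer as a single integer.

Answer: 48

Derivation:
Step 0 (initial): 1 infected
Step 1: +4 new -> 5 infected
Step 2: +7 new -> 12 infected
Step 3: +9 new -> 21 infected
Step 4: +8 new -> 29 infected
Step 5: +7 new -> 36 infected
Step 6: +4 new -> 40 infected
Step 7: +5 new -> 45 infected
Step 8: +3 new -> 48 infected
Step 9: +0 new -> 48 infected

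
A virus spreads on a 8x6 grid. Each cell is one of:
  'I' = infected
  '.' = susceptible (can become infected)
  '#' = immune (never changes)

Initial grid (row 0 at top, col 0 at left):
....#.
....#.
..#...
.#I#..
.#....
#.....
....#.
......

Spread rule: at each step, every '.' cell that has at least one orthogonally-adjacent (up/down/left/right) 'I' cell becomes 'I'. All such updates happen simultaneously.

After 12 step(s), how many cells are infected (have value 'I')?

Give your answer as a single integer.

Answer: 39

Derivation:
Step 0 (initial): 1 infected
Step 1: +1 new -> 2 infected
Step 2: +2 new -> 4 infected
Step 3: +4 new -> 8 infected
Step 4: +6 new -> 14 infected
Step 5: +6 new -> 20 infected
Step 6: +5 new -> 25 infected
Step 7: +3 new -> 28 infected
Step 8: +3 new -> 31 infected
Step 9: +2 new -> 33 infected
Step 10: +3 new -> 36 infected
Step 11: +2 new -> 38 infected
Step 12: +1 new -> 39 infected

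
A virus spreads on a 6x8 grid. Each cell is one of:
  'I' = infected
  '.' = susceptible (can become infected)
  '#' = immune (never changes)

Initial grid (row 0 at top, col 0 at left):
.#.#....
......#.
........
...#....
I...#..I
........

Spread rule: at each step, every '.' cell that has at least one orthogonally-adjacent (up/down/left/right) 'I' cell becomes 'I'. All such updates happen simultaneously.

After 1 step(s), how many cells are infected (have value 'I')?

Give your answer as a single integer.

Step 0 (initial): 2 infected
Step 1: +6 new -> 8 infected

Answer: 8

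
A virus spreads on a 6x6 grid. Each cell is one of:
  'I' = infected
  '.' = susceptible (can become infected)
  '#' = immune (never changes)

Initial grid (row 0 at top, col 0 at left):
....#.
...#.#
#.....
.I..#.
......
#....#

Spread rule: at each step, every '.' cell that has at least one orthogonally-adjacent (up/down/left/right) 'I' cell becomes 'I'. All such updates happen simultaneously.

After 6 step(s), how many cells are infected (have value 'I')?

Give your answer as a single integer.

Answer: 28

Derivation:
Step 0 (initial): 1 infected
Step 1: +4 new -> 5 infected
Step 2: +6 new -> 11 infected
Step 3: +6 new -> 17 infected
Step 4: +5 new -> 22 infected
Step 5: +5 new -> 27 infected
Step 6: +1 new -> 28 infected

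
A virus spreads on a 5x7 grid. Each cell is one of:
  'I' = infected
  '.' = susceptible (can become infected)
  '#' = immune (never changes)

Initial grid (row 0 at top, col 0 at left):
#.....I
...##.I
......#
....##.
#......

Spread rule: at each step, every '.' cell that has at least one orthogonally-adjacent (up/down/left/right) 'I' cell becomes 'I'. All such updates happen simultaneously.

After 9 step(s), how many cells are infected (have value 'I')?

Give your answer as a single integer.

Answer: 27

Derivation:
Step 0 (initial): 2 infected
Step 1: +2 new -> 4 infected
Step 2: +2 new -> 6 infected
Step 3: +2 new -> 8 infected
Step 4: +2 new -> 10 infected
Step 5: +4 new -> 14 infected
Step 6: +4 new -> 18 infected
Step 7: +5 new -> 23 infected
Step 8: +3 new -> 26 infected
Step 9: +1 new -> 27 infected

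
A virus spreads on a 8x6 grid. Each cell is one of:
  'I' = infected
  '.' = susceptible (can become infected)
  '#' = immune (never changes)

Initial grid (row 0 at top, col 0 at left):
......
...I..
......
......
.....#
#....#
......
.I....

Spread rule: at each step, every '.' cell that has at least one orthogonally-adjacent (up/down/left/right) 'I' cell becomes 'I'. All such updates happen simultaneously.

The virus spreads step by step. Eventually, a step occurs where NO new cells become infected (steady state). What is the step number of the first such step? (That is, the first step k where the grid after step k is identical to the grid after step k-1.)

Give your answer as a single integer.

Step 0 (initial): 2 infected
Step 1: +7 new -> 9 infected
Step 2: +11 new -> 20 infected
Step 3: +12 new -> 32 infected
Step 4: +10 new -> 42 infected
Step 5: +3 new -> 45 infected
Step 6: +0 new -> 45 infected

Answer: 6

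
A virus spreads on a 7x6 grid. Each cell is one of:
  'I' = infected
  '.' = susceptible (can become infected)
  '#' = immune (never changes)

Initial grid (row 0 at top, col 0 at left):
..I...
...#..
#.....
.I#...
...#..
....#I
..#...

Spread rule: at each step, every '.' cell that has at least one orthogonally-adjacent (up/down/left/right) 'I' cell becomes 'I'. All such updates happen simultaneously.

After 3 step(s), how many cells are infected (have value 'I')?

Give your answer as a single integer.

Step 0 (initial): 3 infected
Step 1: +8 new -> 11 infected
Step 2: +10 new -> 21 infected
Step 3: +10 new -> 31 infected

Answer: 31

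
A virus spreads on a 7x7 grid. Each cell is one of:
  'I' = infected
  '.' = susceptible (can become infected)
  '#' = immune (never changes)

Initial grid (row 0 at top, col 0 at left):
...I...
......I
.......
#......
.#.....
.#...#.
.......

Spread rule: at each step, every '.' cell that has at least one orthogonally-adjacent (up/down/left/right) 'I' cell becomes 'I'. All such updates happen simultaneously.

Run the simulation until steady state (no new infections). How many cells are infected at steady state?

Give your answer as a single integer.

Answer: 45

Derivation:
Step 0 (initial): 2 infected
Step 1: +6 new -> 8 infected
Step 2: +7 new -> 15 infected
Step 3: +7 new -> 22 infected
Step 4: +7 new -> 29 infected
Step 5: +6 new -> 35 infected
Step 6: +4 new -> 39 infected
Step 7: +2 new -> 41 infected
Step 8: +1 new -> 42 infected
Step 9: +1 new -> 43 infected
Step 10: +1 new -> 44 infected
Step 11: +1 new -> 45 infected
Step 12: +0 new -> 45 infected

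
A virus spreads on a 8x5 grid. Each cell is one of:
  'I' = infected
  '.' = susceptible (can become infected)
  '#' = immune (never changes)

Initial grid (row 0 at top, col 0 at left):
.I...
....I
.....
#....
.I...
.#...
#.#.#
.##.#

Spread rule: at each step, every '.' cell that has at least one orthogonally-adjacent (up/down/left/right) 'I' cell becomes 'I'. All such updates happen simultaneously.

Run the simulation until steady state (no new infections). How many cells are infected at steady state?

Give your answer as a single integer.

Step 0 (initial): 3 infected
Step 1: +9 new -> 12 infected
Step 2: +10 new -> 22 infected
Step 3: +5 new -> 27 infected
Step 4: +2 new -> 29 infected
Step 5: +1 new -> 30 infected
Step 6: +0 new -> 30 infected

Answer: 30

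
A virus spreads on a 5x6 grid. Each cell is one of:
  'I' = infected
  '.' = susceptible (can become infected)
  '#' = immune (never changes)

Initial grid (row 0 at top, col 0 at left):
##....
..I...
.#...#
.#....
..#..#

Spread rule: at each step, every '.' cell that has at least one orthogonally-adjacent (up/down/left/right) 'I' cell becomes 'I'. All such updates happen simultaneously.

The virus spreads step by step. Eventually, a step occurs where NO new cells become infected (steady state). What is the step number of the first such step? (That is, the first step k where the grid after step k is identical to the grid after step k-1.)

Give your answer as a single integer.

Step 0 (initial): 1 infected
Step 1: +4 new -> 5 infected
Step 2: +5 new -> 10 infected
Step 3: +5 new -> 15 infected
Step 4: +4 new -> 19 infected
Step 5: +3 new -> 22 infected
Step 6: +1 new -> 23 infected
Step 7: +0 new -> 23 infected

Answer: 7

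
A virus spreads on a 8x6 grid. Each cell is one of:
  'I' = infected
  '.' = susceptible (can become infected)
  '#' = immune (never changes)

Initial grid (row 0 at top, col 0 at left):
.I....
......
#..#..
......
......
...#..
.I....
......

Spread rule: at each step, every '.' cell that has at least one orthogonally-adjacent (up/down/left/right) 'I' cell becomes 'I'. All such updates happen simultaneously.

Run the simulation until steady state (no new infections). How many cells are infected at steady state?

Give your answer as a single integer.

Step 0 (initial): 2 infected
Step 1: +7 new -> 9 infected
Step 2: +10 new -> 19 infected
Step 3: +8 new -> 27 infected
Step 4: +8 new -> 35 infected
Step 5: +6 new -> 41 infected
Step 6: +3 new -> 44 infected
Step 7: +1 new -> 45 infected
Step 8: +0 new -> 45 infected

Answer: 45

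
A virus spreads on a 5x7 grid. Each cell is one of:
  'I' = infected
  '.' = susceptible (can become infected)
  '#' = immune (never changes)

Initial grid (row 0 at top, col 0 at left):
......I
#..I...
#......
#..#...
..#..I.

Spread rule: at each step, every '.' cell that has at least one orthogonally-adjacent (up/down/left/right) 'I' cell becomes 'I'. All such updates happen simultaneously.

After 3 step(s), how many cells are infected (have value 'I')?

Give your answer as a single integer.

Answer: 26

Derivation:
Step 0 (initial): 3 infected
Step 1: +9 new -> 12 infected
Step 2: +11 new -> 23 infected
Step 3: +3 new -> 26 infected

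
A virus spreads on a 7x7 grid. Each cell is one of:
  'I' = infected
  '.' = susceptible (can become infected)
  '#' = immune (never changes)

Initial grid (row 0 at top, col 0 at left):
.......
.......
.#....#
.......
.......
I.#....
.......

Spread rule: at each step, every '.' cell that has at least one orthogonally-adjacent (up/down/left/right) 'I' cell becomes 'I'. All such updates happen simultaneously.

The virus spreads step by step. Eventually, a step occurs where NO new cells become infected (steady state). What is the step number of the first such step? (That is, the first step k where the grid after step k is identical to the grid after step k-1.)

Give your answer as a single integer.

Answer: 12

Derivation:
Step 0 (initial): 1 infected
Step 1: +3 new -> 4 infected
Step 2: +3 new -> 7 infected
Step 3: +4 new -> 11 infected
Step 4: +4 new -> 15 infected
Step 5: +7 new -> 22 infected
Step 6: +7 new -> 29 infected
Step 7: +7 new -> 36 infected
Step 8: +5 new -> 41 infected
Step 9: +2 new -> 43 infected
Step 10: +2 new -> 45 infected
Step 11: +1 new -> 46 infected
Step 12: +0 new -> 46 infected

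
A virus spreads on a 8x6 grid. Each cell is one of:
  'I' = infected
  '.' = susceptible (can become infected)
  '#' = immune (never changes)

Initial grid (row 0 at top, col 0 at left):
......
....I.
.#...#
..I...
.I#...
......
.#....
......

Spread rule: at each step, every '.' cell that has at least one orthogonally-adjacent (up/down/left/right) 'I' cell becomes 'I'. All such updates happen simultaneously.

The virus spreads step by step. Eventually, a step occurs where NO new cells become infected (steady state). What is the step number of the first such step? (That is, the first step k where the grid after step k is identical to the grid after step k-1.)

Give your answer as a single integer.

Answer: 8

Derivation:
Step 0 (initial): 3 infected
Step 1: +9 new -> 12 infected
Step 2: +9 new -> 21 infected
Step 3: +8 new -> 29 infected
Step 4: +7 new -> 36 infected
Step 5: +5 new -> 41 infected
Step 6: +2 new -> 43 infected
Step 7: +1 new -> 44 infected
Step 8: +0 new -> 44 infected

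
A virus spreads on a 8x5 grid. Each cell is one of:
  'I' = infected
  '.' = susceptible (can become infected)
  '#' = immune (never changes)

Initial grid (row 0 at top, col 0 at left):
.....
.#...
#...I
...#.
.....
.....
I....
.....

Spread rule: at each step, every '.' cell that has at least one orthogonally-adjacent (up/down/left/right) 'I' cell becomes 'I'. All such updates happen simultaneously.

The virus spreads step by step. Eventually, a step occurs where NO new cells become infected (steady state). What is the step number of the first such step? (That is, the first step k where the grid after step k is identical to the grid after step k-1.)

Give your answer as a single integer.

Answer: 8

Derivation:
Step 0 (initial): 2 infected
Step 1: +6 new -> 8 infected
Step 2: +8 new -> 16 infected
Step 3: +11 new -> 27 infected
Step 4: +6 new -> 33 infected
Step 5: +2 new -> 35 infected
Step 6: +1 new -> 36 infected
Step 7: +1 new -> 37 infected
Step 8: +0 new -> 37 infected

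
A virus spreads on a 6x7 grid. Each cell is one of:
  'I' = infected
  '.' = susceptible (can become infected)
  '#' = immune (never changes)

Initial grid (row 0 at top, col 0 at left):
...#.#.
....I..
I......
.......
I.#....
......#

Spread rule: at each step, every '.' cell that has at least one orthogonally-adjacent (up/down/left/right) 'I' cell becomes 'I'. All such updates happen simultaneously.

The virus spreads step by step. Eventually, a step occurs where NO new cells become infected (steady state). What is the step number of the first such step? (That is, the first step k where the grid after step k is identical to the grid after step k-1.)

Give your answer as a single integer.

Answer: 6

Derivation:
Step 0 (initial): 3 infected
Step 1: +9 new -> 12 infected
Step 2: +10 new -> 22 infected
Step 3: +9 new -> 31 infected
Step 4: +5 new -> 36 infected
Step 5: +2 new -> 38 infected
Step 6: +0 new -> 38 infected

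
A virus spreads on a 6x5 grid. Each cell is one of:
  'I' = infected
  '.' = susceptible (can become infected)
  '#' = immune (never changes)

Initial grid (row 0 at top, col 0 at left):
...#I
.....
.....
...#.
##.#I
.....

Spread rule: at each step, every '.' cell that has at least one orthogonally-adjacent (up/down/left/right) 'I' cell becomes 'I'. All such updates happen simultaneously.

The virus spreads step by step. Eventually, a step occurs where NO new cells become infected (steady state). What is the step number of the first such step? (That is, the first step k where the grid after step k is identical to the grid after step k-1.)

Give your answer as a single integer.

Step 0 (initial): 2 infected
Step 1: +3 new -> 5 infected
Step 2: +3 new -> 8 infected
Step 3: +3 new -> 11 infected
Step 4: +5 new -> 16 infected
Step 5: +5 new -> 21 infected
Step 6: +3 new -> 24 infected
Step 7: +1 new -> 25 infected
Step 8: +0 new -> 25 infected

Answer: 8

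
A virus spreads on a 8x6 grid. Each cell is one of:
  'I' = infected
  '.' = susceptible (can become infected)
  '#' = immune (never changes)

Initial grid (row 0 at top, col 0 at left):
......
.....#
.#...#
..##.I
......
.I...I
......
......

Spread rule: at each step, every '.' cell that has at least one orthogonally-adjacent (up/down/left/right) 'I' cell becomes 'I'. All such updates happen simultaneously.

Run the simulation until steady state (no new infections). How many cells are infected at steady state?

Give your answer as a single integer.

Answer: 43

Derivation:
Step 0 (initial): 3 infected
Step 1: +8 new -> 11 infected
Step 2: +11 new -> 22 infected
Step 3: +8 new -> 30 infected
Step 4: +5 new -> 35 infected
Step 5: +4 new -> 39 infected
Step 6: +3 new -> 42 infected
Step 7: +1 new -> 43 infected
Step 8: +0 new -> 43 infected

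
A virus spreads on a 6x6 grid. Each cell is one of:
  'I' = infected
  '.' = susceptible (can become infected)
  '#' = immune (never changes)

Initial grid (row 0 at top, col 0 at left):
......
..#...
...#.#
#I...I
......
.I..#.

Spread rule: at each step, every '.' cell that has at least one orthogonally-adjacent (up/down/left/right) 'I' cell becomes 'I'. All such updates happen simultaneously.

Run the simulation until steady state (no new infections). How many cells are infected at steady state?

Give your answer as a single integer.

Answer: 31

Derivation:
Step 0 (initial): 3 infected
Step 1: +7 new -> 10 infected
Step 2: +10 new -> 20 infected
Step 3: +4 new -> 24 infected
Step 4: +5 new -> 29 infected
Step 5: +2 new -> 31 infected
Step 6: +0 new -> 31 infected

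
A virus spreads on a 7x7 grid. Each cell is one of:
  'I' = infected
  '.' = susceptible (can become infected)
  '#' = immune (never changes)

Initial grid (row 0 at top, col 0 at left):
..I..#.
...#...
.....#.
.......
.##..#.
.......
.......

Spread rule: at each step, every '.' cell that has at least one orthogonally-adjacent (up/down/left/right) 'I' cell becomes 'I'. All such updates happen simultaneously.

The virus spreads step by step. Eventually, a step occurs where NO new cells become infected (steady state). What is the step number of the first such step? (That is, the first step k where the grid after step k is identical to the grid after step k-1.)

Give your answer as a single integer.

Step 0 (initial): 1 infected
Step 1: +3 new -> 4 infected
Step 2: +4 new -> 8 infected
Step 3: +5 new -> 13 infected
Step 4: +5 new -> 18 infected
Step 5: +4 new -> 22 infected
Step 6: +6 new -> 28 infected
Step 7: +5 new -> 33 infected
Step 8: +6 new -> 39 infected
Step 9: +3 new -> 42 infected
Step 10: +1 new -> 43 infected
Step 11: +0 new -> 43 infected

Answer: 11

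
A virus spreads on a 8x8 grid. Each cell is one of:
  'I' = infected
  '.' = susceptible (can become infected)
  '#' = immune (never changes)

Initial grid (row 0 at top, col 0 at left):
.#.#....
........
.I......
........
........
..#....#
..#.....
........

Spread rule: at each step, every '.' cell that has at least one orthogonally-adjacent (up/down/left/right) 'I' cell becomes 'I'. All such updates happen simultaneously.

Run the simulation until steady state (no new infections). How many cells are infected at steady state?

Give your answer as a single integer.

Answer: 59

Derivation:
Step 0 (initial): 1 infected
Step 1: +4 new -> 5 infected
Step 2: +6 new -> 11 infected
Step 3: +8 new -> 19 infected
Step 4: +6 new -> 25 infected
Step 5: +8 new -> 33 infected
Step 6: +9 new -> 42 infected
Step 7: +7 new -> 49 infected
Step 8: +5 new -> 54 infected
Step 9: +2 new -> 56 infected
Step 10: +2 new -> 58 infected
Step 11: +1 new -> 59 infected
Step 12: +0 new -> 59 infected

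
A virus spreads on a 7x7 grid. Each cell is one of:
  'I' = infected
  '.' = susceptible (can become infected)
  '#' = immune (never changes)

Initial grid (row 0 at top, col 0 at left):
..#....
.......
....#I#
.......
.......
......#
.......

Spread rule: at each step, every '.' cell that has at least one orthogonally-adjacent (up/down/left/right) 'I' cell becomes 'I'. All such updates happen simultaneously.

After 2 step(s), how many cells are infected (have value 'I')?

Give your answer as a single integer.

Answer: 9

Derivation:
Step 0 (initial): 1 infected
Step 1: +2 new -> 3 infected
Step 2: +6 new -> 9 infected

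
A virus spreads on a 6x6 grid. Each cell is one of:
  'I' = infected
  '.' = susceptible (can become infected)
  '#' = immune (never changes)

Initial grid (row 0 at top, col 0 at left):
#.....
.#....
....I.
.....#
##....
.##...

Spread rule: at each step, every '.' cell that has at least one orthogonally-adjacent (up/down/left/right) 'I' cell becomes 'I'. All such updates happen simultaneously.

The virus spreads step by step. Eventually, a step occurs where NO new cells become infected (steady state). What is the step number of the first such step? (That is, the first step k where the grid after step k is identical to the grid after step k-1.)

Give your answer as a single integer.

Step 0 (initial): 1 infected
Step 1: +4 new -> 5 infected
Step 2: +6 new -> 11 infected
Step 3: +8 new -> 19 infected
Step 4: +6 new -> 25 infected
Step 5: +3 new -> 28 infected
Step 6: +0 new -> 28 infected

Answer: 6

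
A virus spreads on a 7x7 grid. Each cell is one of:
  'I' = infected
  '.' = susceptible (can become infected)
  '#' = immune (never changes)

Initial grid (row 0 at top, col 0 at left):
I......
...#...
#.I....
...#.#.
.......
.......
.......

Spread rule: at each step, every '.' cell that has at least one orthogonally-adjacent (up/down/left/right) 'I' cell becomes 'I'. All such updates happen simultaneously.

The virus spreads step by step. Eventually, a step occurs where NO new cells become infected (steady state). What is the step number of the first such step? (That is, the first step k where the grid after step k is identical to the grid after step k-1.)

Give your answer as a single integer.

Step 0 (initial): 2 infected
Step 1: +6 new -> 8 infected
Step 2: +5 new -> 13 infected
Step 3: +8 new -> 21 infected
Step 4: +8 new -> 29 infected
Step 5: +8 new -> 37 infected
Step 6: +5 new -> 42 infected
Step 7: +2 new -> 44 infected
Step 8: +1 new -> 45 infected
Step 9: +0 new -> 45 infected

Answer: 9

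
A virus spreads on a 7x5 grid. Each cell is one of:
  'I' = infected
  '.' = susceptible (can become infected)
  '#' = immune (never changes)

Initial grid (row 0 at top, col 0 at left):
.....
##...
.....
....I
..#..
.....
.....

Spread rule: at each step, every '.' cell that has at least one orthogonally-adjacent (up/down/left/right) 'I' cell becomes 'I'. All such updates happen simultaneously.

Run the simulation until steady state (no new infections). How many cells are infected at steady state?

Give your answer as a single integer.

Step 0 (initial): 1 infected
Step 1: +3 new -> 4 infected
Step 2: +5 new -> 9 infected
Step 3: +6 new -> 15 infected
Step 4: +7 new -> 22 infected
Step 5: +5 new -> 27 infected
Step 6: +3 new -> 30 infected
Step 7: +2 new -> 32 infected
Step 8: +0 new -> 32 infected

Answer: 32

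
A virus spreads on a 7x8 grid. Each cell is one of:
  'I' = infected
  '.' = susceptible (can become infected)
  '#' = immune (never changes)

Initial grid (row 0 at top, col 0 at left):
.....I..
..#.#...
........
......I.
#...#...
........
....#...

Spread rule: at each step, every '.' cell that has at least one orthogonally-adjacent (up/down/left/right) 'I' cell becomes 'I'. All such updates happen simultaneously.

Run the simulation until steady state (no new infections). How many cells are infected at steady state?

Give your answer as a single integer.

Answer: 51

Derivation:
Step 0 (initial): 2 infected
Step 1: +7 new -> 9 infected
Step 2: +9 new -> 18 infected
Step 3: +8 new -> 26 infected
Step 4: +7 new -> 33 infected
Step 5: +6 new -> 39 infected
Step 6: +6 new -> 45 infected
Step 7: +3 new -> 48 infected
Step 8: +2 new -> 50 infected
Step 9: +1 new -> 51 infected
Step 10: +0 new -> 51 infected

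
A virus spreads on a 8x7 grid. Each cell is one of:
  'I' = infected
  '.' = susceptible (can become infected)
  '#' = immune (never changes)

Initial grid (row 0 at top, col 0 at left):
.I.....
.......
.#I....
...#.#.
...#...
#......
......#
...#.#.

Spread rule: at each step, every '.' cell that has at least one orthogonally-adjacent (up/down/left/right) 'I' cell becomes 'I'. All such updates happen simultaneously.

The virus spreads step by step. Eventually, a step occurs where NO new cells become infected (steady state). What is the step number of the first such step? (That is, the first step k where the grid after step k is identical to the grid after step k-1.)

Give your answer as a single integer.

Answer: 8

Derivation:
Step 0 (initial): 2 infected
Step 1: +6 new -> 8 infected
Step 2: +6 new -> 14 infected
Step 3: +8 new -> 22 infected
Step 4: +8 new -> 30 infected
Step 5: +8 new -> 38 infected
Step 6: +5 new -> 43 infected
Step 7: +4 new -> 47 infected
Step 8: +0 new -> 47 infected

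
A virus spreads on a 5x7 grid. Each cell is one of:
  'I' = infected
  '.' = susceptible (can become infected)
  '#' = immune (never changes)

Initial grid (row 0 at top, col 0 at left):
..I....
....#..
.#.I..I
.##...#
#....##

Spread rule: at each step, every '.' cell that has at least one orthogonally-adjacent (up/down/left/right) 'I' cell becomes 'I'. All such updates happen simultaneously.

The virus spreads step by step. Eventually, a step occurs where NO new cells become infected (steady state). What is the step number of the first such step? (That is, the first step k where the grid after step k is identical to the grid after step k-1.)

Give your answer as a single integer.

Step 0 (initial): 3 infected
Step 1: +9 new -> 12 infected
Step 2: +8 new -> 20 infected
Step 3: +4 new -> 24 infected
Step 4: +2 new -> 26 infected
Step 5: +1 new -> 27 infected
Step 6: +0 new -> 27 infected

Answer: 6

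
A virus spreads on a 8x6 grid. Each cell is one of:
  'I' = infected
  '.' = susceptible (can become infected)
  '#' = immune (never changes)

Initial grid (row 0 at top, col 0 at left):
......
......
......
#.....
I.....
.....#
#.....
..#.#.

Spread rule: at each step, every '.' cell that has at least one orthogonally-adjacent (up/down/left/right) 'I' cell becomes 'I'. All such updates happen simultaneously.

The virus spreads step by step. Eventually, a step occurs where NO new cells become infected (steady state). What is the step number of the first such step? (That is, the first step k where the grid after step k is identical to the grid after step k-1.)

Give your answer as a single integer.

Step 0 (initial): 1 infected
Step 1: +2 new -> 3 infected
Step 2: +3 new -> 6 infected
Step 3: +5 new -> 11 infected
Step 4: +8 new -> 19 infected
Step 5: +9 new -> 28 infected
Step 6: +7 new -> 35 infected
Step 7: +4 new -> 39 infected
Step 8: +3 new -> 42 infected
Step 9: +1 new -> 43 infected
Step 10: +0 new -> 43 infected

Answer: 10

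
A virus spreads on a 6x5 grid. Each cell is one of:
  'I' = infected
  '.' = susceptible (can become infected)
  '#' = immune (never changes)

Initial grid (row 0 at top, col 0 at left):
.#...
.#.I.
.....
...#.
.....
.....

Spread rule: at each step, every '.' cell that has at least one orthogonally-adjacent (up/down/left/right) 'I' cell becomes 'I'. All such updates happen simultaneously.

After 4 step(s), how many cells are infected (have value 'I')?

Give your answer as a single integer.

Step 0 (initial): 1 infected
Step 1: +4 new -> 5 infected
Step 2: +4 new -> 9 infected
Step 3: +3 new -> 12 infected
Step 4: +4 new -> 16 infected

Answer: 16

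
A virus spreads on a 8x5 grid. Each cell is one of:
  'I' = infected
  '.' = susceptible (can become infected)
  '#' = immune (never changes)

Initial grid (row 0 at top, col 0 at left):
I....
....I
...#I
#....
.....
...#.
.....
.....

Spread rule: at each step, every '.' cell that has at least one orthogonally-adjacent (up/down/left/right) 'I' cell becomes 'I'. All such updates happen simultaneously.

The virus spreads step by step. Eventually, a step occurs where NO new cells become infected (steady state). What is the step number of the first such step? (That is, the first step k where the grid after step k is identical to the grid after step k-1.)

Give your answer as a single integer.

Step 0 (initial): 3 infected
Step 1: +5 new -> 8 infected
Step 2: +7 new -> 15 infected
Step 3: +5 new -> 20 infected
Step 4: +3 new -> 23 infected
Step 5: +4 new -> 27 infected
Step 6: +4 new -> 31 infected
Step 7: +3 new -> 34 infected
Step 8: +2 new -> 36 infected
Step 9: +1 new -> 37 infected
Step 10: +0 new -> 37 infected

Answer: 10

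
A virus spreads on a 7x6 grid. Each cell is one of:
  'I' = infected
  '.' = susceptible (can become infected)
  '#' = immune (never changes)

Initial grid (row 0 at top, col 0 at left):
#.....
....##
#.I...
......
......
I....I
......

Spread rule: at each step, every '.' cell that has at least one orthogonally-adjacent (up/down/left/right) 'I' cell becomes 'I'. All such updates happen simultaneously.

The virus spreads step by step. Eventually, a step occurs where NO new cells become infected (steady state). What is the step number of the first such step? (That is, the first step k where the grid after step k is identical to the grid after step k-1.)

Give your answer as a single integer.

Step 0 (initial): 3 infected
Step 1: +10 new -> 13 infected
Step 2: +15 new -> 28 infected
Step 3: +8 new -> 36 infected
Step 4: +1 new -> 37 infected
Step 5: +1 new -> 38 infected
Step 6: +0 new -> 38 infected

Answer: 6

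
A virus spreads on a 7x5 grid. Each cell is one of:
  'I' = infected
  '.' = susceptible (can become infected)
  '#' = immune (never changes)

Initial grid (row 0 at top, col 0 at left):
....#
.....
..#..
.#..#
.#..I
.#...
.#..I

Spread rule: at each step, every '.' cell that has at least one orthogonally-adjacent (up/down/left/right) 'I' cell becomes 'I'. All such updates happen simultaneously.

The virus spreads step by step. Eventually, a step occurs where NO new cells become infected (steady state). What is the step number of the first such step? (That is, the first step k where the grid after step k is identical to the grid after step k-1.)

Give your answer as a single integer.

Answer: 13

Derivation:
Step 0 (initial): 2 infected
Step 1: +3 new -> 5 infected
Step 2: +4 new -> 9 infected
Step 3: +3 new -> 12 infected
Step 4: +2 new -> 14 infected
Step 5: +3 new -> 17 infected
Step 6: +2 new -> 19 infected
Step 7: +3 new -> 22 infected
Step 8: +2 new -> 24 infected
Step 9: +1 new -> 25 infected
Step 10: +1 new -> 26 infected
Step 11: +1 new -> 27 infected
Step 12: +1 new -> 28 infected
Step 13: +0 new -> 28 infected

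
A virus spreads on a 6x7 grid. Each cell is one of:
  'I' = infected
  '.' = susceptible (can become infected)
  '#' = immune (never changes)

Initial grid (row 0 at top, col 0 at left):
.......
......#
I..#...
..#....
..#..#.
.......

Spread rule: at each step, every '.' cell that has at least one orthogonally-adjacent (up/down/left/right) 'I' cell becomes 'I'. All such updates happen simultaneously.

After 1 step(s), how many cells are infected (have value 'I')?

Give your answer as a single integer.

Step 0 (initial): 1 infected
Step 1: +3 new -> 4 infected

Answer: 4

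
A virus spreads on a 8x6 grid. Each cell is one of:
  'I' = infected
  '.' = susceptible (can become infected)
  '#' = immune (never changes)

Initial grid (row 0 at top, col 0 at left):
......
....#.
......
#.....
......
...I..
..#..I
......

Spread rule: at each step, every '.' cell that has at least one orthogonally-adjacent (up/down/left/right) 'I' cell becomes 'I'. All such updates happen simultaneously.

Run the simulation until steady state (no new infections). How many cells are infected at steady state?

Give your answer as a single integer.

Step 0 (initial): 2 infected
Step 1: +7 new -> 9 infected
Step 2: +7 new -> 16 infected
Step 3: +8 new -> 24 infected
Step 4: +8 new -> 32 infected
Step 5: +5 new -> 37 infected
Step 6: +5 new -> 42 infected
Step 7: +2 new -> 44 infected
Step 8: +1 new -> 45 infected
Step 9: +0 new -> 45 infected

Answer: 45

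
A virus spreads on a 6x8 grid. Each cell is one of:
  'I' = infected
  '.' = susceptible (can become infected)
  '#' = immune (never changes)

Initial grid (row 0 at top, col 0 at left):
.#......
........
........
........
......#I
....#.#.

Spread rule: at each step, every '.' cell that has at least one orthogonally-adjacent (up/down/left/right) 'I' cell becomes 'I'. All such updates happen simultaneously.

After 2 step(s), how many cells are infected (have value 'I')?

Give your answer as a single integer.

Answer: 5

Derivation:
Step 0 (initial): 1 infected
Step 1: +2 new -> 3 infected
Step 2: +2 new -> 5 infected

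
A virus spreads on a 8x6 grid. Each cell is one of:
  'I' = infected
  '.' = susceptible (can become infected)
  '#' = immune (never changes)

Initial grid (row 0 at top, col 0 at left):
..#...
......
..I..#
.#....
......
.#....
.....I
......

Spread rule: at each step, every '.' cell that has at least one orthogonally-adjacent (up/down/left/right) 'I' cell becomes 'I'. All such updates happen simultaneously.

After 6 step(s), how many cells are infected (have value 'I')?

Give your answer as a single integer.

Step 0 (initial): 2 infected
Step 1: +7 new -> 9 infected
Step 2: +10 new -> 19 infected
Step 3: +14 new -> 33 infected
Step 4: +6 new -> 39 infected
Step 5: +4 new -> 43 infected
Step 6: +1 new -> 44 infected

Answer: 44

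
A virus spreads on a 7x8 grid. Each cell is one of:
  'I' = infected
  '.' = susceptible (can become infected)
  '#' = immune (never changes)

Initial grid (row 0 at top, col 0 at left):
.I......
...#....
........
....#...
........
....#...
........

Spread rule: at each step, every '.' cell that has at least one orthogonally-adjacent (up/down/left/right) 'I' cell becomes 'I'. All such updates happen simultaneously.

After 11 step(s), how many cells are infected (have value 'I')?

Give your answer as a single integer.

Answer: 52

Derivation:
Step 0 (initial): 1 infected
Step 1: +3 new -> 4 infected
Step 2: +4 new -> 8 infected
Step 3: +4 new -> 12 infected
Step 4: +6 new -> 18 infected
Step 5: +7 new -> 25 infected
Step 6: +7 new -> 32 infected
Step 7: +7 new -> 39 infected
Step 8: +4 new -> 43 infected
Step 9: +4 new -> 47 infected
Step 10: +3 new -> 50 infected
Step 11: +2 new -> 52 infected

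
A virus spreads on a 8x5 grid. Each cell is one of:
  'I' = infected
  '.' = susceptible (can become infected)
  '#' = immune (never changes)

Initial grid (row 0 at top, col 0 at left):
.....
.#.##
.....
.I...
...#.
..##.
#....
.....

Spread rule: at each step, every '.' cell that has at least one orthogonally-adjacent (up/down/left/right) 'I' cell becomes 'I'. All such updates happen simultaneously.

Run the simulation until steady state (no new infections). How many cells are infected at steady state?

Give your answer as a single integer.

Answer: 33

Derivation:
Step 0 (initial): 1 infected
Step 1: +4 new -> 5 infected
Step 2: +6 new -> 11 infected
Step 3: +6 new -> 17 infected
Step 4: +6 new -> 23 infected
Step 5: +6 new -> 29 infected
Step 6: +3 new -> 32 infected
Step 7: +1 new -> 33 infected
Step 8: +0 new -> 33 infected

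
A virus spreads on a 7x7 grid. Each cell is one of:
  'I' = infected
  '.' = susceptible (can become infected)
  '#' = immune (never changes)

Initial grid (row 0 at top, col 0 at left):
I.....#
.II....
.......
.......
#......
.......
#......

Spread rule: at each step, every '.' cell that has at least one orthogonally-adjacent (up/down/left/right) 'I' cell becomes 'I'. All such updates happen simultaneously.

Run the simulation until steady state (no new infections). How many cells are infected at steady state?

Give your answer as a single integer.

Step 0 (initial): 3 infected
Step 1: +6 new -> 9 infected
Step 2: +6 new -> 15 infected
Step 3: +7 new -> 22 infected
Step 4: +7 new -> 29 infected
Step 5: +7 new -> 36 infected
Step 6: +4 new -> 40 infected
Step 7: +3 new -> 43 infected
Step 8: +2 new -> 45 infected
Step 9: +1 new -> 46 infected
Step 10: +0 new -> 46 infected

Answer: 46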